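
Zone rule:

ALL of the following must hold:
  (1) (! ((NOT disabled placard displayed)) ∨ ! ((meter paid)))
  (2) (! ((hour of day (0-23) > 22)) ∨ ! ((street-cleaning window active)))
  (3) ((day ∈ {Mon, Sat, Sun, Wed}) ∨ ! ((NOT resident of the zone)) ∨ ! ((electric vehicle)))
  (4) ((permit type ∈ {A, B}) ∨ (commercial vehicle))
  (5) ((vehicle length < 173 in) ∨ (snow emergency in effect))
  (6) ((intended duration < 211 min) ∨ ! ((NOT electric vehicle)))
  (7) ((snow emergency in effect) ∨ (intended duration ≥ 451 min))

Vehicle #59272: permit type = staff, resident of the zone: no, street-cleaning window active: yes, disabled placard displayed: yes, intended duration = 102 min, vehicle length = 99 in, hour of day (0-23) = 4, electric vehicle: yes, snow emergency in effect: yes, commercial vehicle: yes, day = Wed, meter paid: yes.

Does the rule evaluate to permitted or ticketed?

Permitted

Atomic conditions:
  NOT disabled placard displayed: yes → false
  meter paid: yes → true
  hour of day (0-23) > 22: 4 > 22 is false
  street-cleaning window active: yes → true
  day ∈ {Mon, Sat, Sun, Wed}: Wed is in the set → true
  NOT resident of the zone: no → true
  electric vehicle: yes → true
  permit type ∈ {A, B}: staff is not in the set → false
  commercial vehicle: yes → true
  vehicle length < 173 in: 99 < 173 is true
  snow emergency in effect: yes → true
  intended duration < 211 min: 102 < 211 is true
  NOT electric vehicle: yes → false
  intended duration ≥ 451 min: 102 ≥ 451 is false
Combine:
[1.1] NOT false = true
[1.2] NOT true = false
[1] true OR false = true
[2.1] NOT false = true
[2.2] NOT true = false
[2] true OR false = true
[3.2] NOT true = false
[3.3] NOT true = false
[3] true OR false OR false = true
[4] false OR true = true
[5] true OR true = true
[6.2] NOT false = true
[6] true OR true = true
[7] true OR false = true
[root] true AND true AND true AND true AND true AND true AND true = true
Overall: true → permitted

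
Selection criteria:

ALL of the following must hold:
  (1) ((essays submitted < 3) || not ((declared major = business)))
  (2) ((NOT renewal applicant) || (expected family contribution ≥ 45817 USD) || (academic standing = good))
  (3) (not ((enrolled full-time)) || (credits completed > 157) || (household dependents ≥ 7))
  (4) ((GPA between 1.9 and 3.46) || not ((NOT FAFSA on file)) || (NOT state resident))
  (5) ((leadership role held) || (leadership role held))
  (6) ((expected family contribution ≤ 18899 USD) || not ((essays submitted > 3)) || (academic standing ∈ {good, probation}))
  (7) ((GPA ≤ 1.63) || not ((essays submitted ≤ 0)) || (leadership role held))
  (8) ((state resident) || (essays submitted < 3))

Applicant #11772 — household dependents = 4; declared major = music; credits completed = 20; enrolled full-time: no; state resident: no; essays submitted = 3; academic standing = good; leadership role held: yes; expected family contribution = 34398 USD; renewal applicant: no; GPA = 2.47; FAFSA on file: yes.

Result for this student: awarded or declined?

Atomic conditions:
  essays submitted < 3: 3 < 3 is false
  declared major = business: music == business is false
  NOT renewal applicant: no → true
  expected family contribution ≥ 45817 USD: 34398 ≥ 45817 is false
  academic standing = good: good == good is true
  enrolled full-time: no → false
  credits completed > 157: 20 > 157 is false
  household dependents ≥ 7: 4 ≥ 7 is false
  GPA between 1.9 and 3.46: 2.47 in [1.9, 3.46] is true
  NOT FAFSA on file: yes → false
  NOT state resident: no → true
  leadership role held: yes → true
  expected family contribution ≤ 18899 USD: 34398 ≤ 18899 is false
  essays submitted > 3: 3 > 3 is false
  academic standing ∈ {good, probation}: good is in the set → true
  GPA ≤ 1.63: 2.47 ≤ 1.63 is false
  essays submitted ≤ 0: 3 ≤ 0 is false
  state resident: no → false
Combine:
[1.2] NOT false = true
[1] false OR true = true
[2] true OR false OR true = true
[3.1] NOT false = true
[3] true OR false OR false = true
[4.2] NOT false = true
[4] true OR true OR true = true
[5] true OR true = true
[6.2] NOT false = true
[6] false OR true OR true = true
[7.2] NOT false = true
[7] false OR true OR true = true
[8] false OR false = false
[root] true AND true AND true AND true AND true AND true AND true AND false = false
Overall: false → declined

Declined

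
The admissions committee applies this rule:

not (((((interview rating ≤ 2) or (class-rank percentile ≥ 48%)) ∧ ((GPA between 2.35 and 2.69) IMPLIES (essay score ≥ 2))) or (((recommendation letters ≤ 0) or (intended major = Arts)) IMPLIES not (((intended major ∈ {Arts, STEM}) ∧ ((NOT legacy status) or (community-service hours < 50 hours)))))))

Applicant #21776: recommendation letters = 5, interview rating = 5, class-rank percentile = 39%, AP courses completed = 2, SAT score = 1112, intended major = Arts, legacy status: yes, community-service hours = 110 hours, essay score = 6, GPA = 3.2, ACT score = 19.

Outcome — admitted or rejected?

Rejected

Atomic conditions:
  interview rating ≤ 2: 5 ≤ 2 is false
  class-rank percentile ≥ 48%: 39 ≥ 48 is false
  GPA between 2.35 and 2.69: 3.2 in [2.35, 2.69] is false
  essay score ≥ 2: 6 ≥ 2 is true
  recommendation letters ≤ 0: 5 ≤ 0 is false
  intended major = Arts: Arts == Arts is true
  intended major ∈ {Arts, STEM}: Arts is in the set → true
  NOT legacy status: yes → false
  community-service hours < 50 hours: 110 < 50 is false
Combine:
[1.1.1] false OR false = false
[1.1.2] false → true (antecedent false ⇒ implication holds) = true
[1.1] false AND true = false
[1.2.1] false OR true = true
[1.2.2.1.2] false OR false = false
[1.2.2.1] true AND false = false
[1.2.2] NOT false = true
[1.2] true → true = true
[1] false OR true = true
[root] NOT true = false
Overall: false → rejected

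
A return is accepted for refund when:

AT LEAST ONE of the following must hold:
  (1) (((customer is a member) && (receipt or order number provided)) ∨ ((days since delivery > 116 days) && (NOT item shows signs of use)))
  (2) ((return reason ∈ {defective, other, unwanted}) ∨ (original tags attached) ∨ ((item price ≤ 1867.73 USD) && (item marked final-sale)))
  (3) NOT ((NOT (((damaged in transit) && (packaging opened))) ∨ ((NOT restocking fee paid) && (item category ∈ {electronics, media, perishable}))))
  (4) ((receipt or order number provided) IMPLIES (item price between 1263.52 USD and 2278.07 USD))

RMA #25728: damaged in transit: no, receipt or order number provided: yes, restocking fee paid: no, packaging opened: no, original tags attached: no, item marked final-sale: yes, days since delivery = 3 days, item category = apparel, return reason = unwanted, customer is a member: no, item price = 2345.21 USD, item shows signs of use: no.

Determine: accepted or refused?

Atomic conditions:
  customer is a member: no → false
  receipt or order number provided: yes → true
  days since delivery > 116 days: 3 > 116 is false
  NOT item shows signs of use: no → true
  return reason ∈ {defective, other, unwanted}: unwanted is in the set → true
  original tags attached: no → false
  item price ≤ 1867.73 USD: 2345.21 ≤ 1867.73 is false
  item marked final-sale: yes → true
  damaged in transit: no → false
  packaging opened: no → false
  NOT restocking fee paid: no → true
  item category ∈ {electronics, media, perishable}: apparel is not in the set → false
  item price between 1263.52 USD and 2278.07 USD: 2345.21 in [1263.52, 2278.07] is false
Combine:
[1.1] false AND true = false
[1.2] false AND true = false
[1] false OR false = false
[2.3] false AND true = false
[2] true OR false OR false = true
[3.1.1.1] false AND false = false
[3.1.1] NOT false = true
[3.1.2] true AND false = false
[3.1] true OR false = true
[3] NOT true = false
[4] true → false = false
[root] false OR true OR false OR false = true
Overall: true → accepted

Accepted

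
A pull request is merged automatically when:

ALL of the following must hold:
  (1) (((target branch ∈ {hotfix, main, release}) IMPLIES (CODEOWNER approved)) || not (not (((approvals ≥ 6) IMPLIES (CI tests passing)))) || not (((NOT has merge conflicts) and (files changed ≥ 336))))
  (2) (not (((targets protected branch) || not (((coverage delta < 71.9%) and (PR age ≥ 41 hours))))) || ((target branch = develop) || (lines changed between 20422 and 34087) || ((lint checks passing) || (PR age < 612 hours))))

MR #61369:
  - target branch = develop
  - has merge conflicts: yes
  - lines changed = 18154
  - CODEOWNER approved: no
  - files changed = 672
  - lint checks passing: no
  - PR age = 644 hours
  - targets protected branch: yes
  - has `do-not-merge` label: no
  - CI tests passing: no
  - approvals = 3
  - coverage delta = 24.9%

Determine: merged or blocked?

Merged

Atomic conditions:
  target branch ∈ {hotfix, main, release}: develop is not in the set → false
  CODEOWNER approved: no → false
  approvals ≥ 6: 3 ≥ 6 is false
  CI tests passing: no → false
  NOT has merge conflicts: yes → false
  files changed ≥ 336: 672 ≥ 336 is true
  targets protected branch: yes → true
  coverage delta < 71.9%: 24.9 < 71.9 is true
  PR age ≥ 41 hours: 644 ≥ 41 is true
  target branch = develop: develop == develop is true
  lines changed between 20422 and 34087: 18154 in [20422, 34087] is false
  lint checks passing: no → false
  PR age < 612 hours: 644 < 612 is false
Combine:
[1.1] false → false (antecedent false ⇒ implication holds) = true
[1.2.1.1] false → false (antecedent false ⇒ implication holds) = true
[1.2.1] NOT true = false
[1.2] NOT false = true
[1.3.1] false AND true = false
[1.3] NOT false = true
[1] true OR true OR true = true
[2.1.1.2.1] true AND true = true
[2.1.1.2] NOT true = false
[2.1.1] true OR false = true
[2.1] NOT true = false
[2.2.3] false OR false = false
[2.2] true OR false OR false = true
[2] false OR true = true
[root] true AND true = true
Overall: true → merged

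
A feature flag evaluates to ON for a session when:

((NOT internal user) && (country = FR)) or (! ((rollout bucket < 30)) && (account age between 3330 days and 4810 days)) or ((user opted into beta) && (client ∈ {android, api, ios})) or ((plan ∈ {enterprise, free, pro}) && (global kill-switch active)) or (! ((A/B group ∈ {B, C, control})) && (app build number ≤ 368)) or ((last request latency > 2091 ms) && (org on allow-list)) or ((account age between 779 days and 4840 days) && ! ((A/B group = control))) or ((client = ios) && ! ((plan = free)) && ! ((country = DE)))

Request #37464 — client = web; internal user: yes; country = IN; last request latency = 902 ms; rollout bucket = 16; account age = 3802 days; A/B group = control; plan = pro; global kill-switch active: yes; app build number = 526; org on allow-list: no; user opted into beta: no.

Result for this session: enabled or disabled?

Enabled

Atomic conditions:
  NOT internal user: yes → false
  country = FR: IN == FR is false
  rollout bucket < 30: 16 < 30 is true
  account age between 3330 days and 4810 days: 3802 in [3330, 4810] is true
  user opted into beta: no → false
  client ∈ {android, api, ios}: web is not in the set → false
  plan ∈ {enterprise, free, pro}: pro is in the set → true
  global kill-switch active: yes → true
  A/B group ∈ {B, C, control}: control is in the set → true
  app build number ≤ 368: 526 ≤ 368 is false
  last request latency > 2091 ms: 902 > 2091 is false
  org on allow-list: no → false
  account age between 779 days and 4840 days: 3802 in [779, 4840] is true
  A/B group = control: control == control is true
  client = ios: web == ios is false
  plan = free: pro == free is false
  country = DE: IN == DE is false
Combine:
[1] false AND false = false
[2.1] NOT true = false
[2] false AND true = false
[3] false AND false = false
[4] true AND true = true
[5.1] NOT true = false
[5] false AND false = false
[6] false AND false = false
[7.2] NOT true = false
[7] true AND false = false
[8.2] NOT false = true
[8.3] NOT false = true
[8] false AND true AND true = false
[root] false OR false OR false OR true OR false OR false OR false OR false = true
Overall: true → enabled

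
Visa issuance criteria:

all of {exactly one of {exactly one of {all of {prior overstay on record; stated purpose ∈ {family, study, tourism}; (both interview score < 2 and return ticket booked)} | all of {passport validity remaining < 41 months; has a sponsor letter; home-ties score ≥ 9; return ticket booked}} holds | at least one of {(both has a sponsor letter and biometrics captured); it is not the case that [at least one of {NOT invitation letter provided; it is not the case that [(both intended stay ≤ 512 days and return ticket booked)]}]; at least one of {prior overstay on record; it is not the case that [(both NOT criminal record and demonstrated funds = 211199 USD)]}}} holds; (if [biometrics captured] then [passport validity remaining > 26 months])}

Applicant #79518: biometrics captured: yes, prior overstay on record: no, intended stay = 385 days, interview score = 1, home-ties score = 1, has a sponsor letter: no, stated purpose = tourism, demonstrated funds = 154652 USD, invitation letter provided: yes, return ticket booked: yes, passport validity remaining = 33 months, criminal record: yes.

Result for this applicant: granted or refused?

Atomic conditions:
  prior overstay on record: no → false
  stated purpose ∈ {family, study, tourism}: tourism is in the set → true
  interview score < 2: 1 < 2 is true
  return ticket booked: yes → true
  passport validity remaining < 41 months: 33 < 41 is true
  has a sponsor letter: no → false
  home-ties score ≥ 9: 1 ≥ 9 is false
  biometrics captured: yes → true
  NOT invitation letter provided: yes → false
  intended stay ≤ 512 days: 385 ≤ 512 is true
  NOT criminal record: yes → false
  demonstrated funds = 211199 USD: 154652 == 211199 is false
  passport validity remaining > 26 months: 33 > 26 is true
Combine:
[1.1.1.3] true AND true = true
[1.1.1] false AND true AND true = false
[1.1.2] true AND false AND false AND true = false
[1.1] exactly-one(false, false) = false
[1.2.1] false AND true = false
[1.2.2.1.2.1] true AND true = true
[1.2.2.1.2] NOT true = false
[1.2.2.1] false OR false = false
[1.2.2] NOT false = true
[1.2.3.2.1] false AND false = false
[1.2.3.2] NOT false = true
[1.2.3] false OR true = true
[1.2] false OR true OR true = true
[1] exactly-one(false, true) = true
[2] true → true = true
[root] true AND true = true
Overall: true → granted

Granted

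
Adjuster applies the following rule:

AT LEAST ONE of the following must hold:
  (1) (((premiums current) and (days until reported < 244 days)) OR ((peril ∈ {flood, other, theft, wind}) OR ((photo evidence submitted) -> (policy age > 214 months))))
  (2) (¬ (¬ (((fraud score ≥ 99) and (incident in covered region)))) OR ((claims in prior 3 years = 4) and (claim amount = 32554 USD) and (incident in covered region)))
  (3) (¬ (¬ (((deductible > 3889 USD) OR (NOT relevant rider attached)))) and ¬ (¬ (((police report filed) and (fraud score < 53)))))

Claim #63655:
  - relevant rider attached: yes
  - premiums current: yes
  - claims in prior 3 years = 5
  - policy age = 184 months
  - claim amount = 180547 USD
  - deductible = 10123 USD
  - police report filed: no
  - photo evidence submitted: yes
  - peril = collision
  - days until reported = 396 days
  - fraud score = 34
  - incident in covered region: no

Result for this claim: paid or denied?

Atomic conditions:
  premiums current: yes → true
  days until reported < 244 days: 396 < 244 is false
  peril ∈ {flood, other, theft, wind}: collision is not in the set → false
  photo evidence submitted: yes → true
  policy age > 214 months: 184 > 214 is false
  fraud score ≥ 99: 34 ≥ 99 is false
  incident in covered region: no → false
  claims in prior 3 years = 4: 5 == 4 is false
  claim amount = 32554 USD: 180547 == 32554 is false
  deductible > 3889 USD: 10123 > 3889 is true
  NOT relevant rider attached: yes → false
  police report filed: no → false
  fraud score < 53: 34 < 53 is true
Combine:
[1.1] true AND false = false
[1.2.2] true → false = false
[1.2] false OR false = false
[1] false OR false = false
[2.1.1.1] false AND false = false
[2.1.1] NOT false = true
[2.1] NOT true = false
[2.2] false AND false AND false = false
[2] false OR false = false
[3.1.1.1] true OR false = true
[3.1.1] NOT true = false
[3.1] NOT false = true
[3.2.1.1] false AND true = false
[3.2.1] NOT false = true
[3.2] NOT true = false
[3] true AND false = false
[root] false OR false OR false = false
Overall: false → denied

Denied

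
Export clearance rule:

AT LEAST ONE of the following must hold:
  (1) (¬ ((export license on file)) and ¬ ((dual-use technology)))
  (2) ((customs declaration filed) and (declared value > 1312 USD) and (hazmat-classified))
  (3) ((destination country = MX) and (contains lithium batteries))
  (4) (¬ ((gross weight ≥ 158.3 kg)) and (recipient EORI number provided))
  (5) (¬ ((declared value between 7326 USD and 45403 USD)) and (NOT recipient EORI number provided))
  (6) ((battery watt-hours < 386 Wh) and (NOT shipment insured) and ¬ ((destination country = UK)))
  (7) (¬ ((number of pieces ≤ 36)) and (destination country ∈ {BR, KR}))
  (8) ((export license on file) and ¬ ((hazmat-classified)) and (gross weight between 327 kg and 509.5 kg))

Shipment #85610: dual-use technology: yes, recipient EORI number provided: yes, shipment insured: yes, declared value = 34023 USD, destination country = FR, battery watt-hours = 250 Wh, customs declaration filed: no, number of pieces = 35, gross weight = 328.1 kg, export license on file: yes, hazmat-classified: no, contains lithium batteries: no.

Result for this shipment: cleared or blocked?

Cleared

Atomic conditions:
  export license on file: yes → true
  dual-use technology: yes → true
  customs declaration filed: no → false
  declared value > 1312 USD: 34023 > 1312 is true
  hazmat-classified: no → false
  destination country = MX: FR == MX is false
  contains lithium batteries: no → false
  gross weight ≥ 158.3 kg: 328.1 ≥ 158.3 is true
  recipient EORI number provided: yes → true
  declared value between 7326 USD and 45403 USD: 34023 in [7326, 45403] is true
  NOT recipient EORI number provided: yes → false
  battery watt-hours < 386 Wh: 250 < 386 is true
  NOT shipment insured: yes → false
  destination country = UK: FR == UK is false
  number of pieces ≤ 36: 35 ≤ 36 is true
  destination country ∈ {BR, KR}: FR is not in the set → false
  gross weight between 327 kg and 509.5 kg: 328.1 in [327, 509.5] is true
Combine:
[1.1] NOT true = false
[1.2] NOT true = false
[1] false AND false = false
[2] false AND true AND false = false
[3] false AND false = false
[4.1] NOT true = false
[4] false AND true = false
[5.1] NOT true = false
[5] false AND false = false
[6.3] NOT false = true
[6] true AND false AND true = false
[7.1] NOT true = false
[7] false AND false = false
[8.2] NOT false = true
[8] true AND true AND true = true
[root] false OR false OR false OR false OR false OR false OR false OR true = true
Overall: true → cleared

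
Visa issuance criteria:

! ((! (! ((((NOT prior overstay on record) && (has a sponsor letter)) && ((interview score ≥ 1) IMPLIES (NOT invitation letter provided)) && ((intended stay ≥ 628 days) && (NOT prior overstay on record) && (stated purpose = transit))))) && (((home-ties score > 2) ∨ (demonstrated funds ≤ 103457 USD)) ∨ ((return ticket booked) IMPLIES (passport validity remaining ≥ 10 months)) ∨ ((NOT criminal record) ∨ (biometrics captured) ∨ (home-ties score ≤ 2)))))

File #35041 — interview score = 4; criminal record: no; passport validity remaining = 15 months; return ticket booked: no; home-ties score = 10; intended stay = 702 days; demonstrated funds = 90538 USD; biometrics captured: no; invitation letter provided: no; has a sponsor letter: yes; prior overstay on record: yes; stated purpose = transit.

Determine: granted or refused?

Granted

Atomic conditions:
  NOT prior overstay on record: yes → false
  has a sponsor letter: yes → true
  interview score ≥ 1: 4 ≥ 1 is true
  NOT invitation letter provided: no → true
  intended stay ≥ 628 days: 702 ≥ 628 is true
  stated purpose = transit: transit == transit is true
  home-ties score > 2: 10 > 2 is true
  demonstrated funds ≤ 103457 USD: 90538 ≤ 103457 is true
  return ticket booked: no → false
  passport validity remaining ≥ 10 months: 15 ≥ 10 is true
  NOT criminal record: no → true
  biometrics captured: no → false
  home-ties score ≤ 2: 10 ≤ 2 is false
Combine:
[1.1.1.1.1] false AND true = false
[1.1.1.1.2] true → true = true
[1.1.1.1.3] true AND false AND true = false
[1.1.1.1] false AND true AND false = false
[1.1.1] NOT false = true
[1.1] NOT true = false
[1.2.1] true OR true = true
[1.2.2] false → true (antecedent false ⇒ implication holds) = true
[1.2.3] true OR false OR false = true
[1.2] true OR true OR true = true
[1] false AND true = false
[root] NOT false = true
Overall: true → granted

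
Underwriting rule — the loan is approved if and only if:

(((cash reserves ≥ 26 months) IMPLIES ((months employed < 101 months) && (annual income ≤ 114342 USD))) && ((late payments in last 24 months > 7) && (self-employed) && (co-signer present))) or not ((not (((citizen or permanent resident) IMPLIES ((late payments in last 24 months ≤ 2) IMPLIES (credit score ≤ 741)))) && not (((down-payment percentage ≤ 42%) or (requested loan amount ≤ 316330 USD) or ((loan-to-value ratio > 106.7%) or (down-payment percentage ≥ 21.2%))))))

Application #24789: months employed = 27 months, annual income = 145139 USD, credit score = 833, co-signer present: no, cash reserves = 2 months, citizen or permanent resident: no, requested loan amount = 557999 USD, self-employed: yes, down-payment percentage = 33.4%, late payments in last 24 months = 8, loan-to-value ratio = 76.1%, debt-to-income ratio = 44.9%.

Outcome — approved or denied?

Atomic conditions:
  cash reserves ≥ 26 months: 2 ≥ 26 is false
  months employed < 101 months: 27 < 101 is true
  annual income ≤ 114342 USD: 145139 ≤ 114342 is false
  late payments in last 24 months > 7: 8 > 7 is true
  self-employed: yes → true
  co-signer present: no → false
  citizen or permanent resident: no → false
  late payments in last 24 months ≤ 2: 8 ≤ 2 is false
  credit score ≤ 741: 833 ≤ 741 is false
  down-payment percentage ≤ 42%: 33.4 ≤ 42 is true
  requested loan amount ≤ 316330 USD: 557999 ≤ 316330 is false
  loan-to-value ratio > 106.7%: 76.1 > 106.7 is false
  down-payment percentage ≥ 21.2%: 33.4 ≥ 21.2 is true
Combine:
[1.1.2] true AND false = false
[1.1] false → false (antecedent false ⇒ implication holds) = true
[1.2] true AND true AND false = false
[1] true AND false = false
[2.1.1.1.2] false → false (antecedent false ⇒ implication holds) = true
[2.1.1.1] false → true (antecedent false ⇒ implication holds) = true
[2.1.1] NOT true = false
[2.1.2.1.3] false OR true = true
[2.1.2.1] true OR false OR true = true
[2.1.2] NOT true = false
[2.1] false AND false = false
[2] NOT false = true
[root] false OR true = true
Overall: true → approved

Approved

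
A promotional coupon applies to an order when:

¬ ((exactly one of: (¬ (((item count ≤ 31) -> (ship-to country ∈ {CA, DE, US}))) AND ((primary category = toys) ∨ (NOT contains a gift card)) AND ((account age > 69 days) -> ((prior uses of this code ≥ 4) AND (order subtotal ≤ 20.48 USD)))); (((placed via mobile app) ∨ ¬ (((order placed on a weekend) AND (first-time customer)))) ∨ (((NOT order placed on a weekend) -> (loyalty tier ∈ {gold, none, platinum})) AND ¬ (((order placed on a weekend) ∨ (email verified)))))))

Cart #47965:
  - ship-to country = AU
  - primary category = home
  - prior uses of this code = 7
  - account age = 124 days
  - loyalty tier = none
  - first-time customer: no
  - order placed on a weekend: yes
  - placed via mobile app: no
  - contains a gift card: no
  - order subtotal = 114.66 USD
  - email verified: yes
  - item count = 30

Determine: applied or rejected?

Atomic conditions:
  item count ≤ 31: 30 ≤ 31 is true
  ship-to country ∈ {CA, DE, US}: AU is not in the set → false
  primary category = toys: home == toys is false
  NOT contains a gift card: no → true
  account age > 69 days: 124 > 69 is true
  prior uses of this code ≥ 4: 7 ≥ 4 is true
  order subtotal ≤ 20.48 USD: 114.66 ≤ 20.48 is false
  placed via mobile app: no → false
  order placed on a weekend: yes → true
  first-time customer: no → false
  NOT order placed on a weekend: yes → false
  loyalty tier ∈ {gold, none, platinum}: none is in the set → true
  email verified: yes → true
Combine:
[1.1.1.1] true → false = false
[1.1.1] NOT false = true
[1.1.2] false OR true = true
[1.1.3.2] true AND false = false
[1.1.3] true → false = false
[1.1] true AND true AND false = false
[1.2.1.2.1] true AND false = false
[1.2.1.2] NOT false = true
[1.2.1] false OR true = true
[1.2.2.1] false → true (antecedent false ⇒ implication holds) = true
[1.2.2.2.1] true OR true = true
[1.2.2.2] NOT true = false
[1.2.2] true AND false = false
[1.2] true OR false = true
[1] exactly-one(false, true) = true
[root] NOT true = false
Overall: false → rejected

Rejected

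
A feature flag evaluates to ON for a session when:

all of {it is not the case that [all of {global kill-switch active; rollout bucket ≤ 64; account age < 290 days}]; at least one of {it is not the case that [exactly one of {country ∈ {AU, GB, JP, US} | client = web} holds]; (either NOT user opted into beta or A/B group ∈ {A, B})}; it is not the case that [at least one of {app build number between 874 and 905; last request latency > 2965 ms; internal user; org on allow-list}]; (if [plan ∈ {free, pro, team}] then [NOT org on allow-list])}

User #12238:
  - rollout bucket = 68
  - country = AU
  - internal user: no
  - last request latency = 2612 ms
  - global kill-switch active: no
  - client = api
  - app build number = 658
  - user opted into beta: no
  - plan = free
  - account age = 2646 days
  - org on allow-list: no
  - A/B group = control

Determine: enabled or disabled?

Atomic conditions:
  global kill-switch active: no → false
  rollout bucket ≤ 64: 68 ≤ 64 is false
  account age < 290 days: 2646 < 290 is false
  country ∈ {AU, GB, JP, US}: AU is in the set → true
  client = web: api == web is false
  NOT user opted into beta: no → true
  A/B group ∈ {A, B}: control is not in the set → false
  app build number between 874 and 905: 658 in [874, 905] is false
  last request latency > 2965 ms: 2612 > 2965 is false
  internal user: no → false
  org on allow-list: no → false
  plan ∈ {free, pro, team}: free is in the set → true
  NOT org on allow-list: no → true
Combine:
[1.1] false AND false AND false = false
[1] NOT false = true
[2.1.1] exactly-one(true, false) = true
[2.1] NOT true = false
[2.2] true OR false = true
[2] false OR true = true
[3.1] false OR false OR false OR false = false
[3] NOT false = true
[4] true → true = true
[root] true AND true AND true AND true = true
Overall: true → enabled

Enabled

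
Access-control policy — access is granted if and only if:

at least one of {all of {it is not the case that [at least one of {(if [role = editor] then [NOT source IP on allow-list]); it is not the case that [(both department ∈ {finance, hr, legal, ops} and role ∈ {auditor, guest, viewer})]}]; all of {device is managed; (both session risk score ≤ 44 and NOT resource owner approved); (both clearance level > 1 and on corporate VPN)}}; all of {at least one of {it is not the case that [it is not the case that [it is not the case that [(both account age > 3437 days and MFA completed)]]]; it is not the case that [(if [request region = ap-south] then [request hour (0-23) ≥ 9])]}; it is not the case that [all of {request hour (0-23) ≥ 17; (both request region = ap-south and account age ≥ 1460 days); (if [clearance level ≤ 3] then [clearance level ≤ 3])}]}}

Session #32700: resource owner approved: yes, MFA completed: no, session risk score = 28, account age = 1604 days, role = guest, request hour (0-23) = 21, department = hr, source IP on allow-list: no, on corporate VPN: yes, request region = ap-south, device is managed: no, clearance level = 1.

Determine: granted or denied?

Denied

Atomic conditions:
  role = editor: guest == editor is false
  NOT source IP on allow-list: no → true
  department ∈ {finance, hr, legal, ops}: hr is in the set → true
  role ∈ {auditor, guest, viewer}: guest is in the set → true
  device is managed: no → false
  session risk score ≤ 44: 28 ≤ 44 is true
  NOT resource owner approved: yes → false
  clearance level > 1: 1 > 1 is false
  on corporate VPN: yes → true
  account age > 3437 days: 1604 > 3437 is false
  MFA completed: no → false
  request region = ap-south: ap-south == ap-south is true
  request hour (0-23) ≥ 9: 21 ≥ 9 is true
  request hour (0-23) ≥ 17: 21 ≥ 17 is true
  account age ≥ 1460 days: 1604 ≥ 1460 is true
  clearance level ≤ 3: 1 ≤ 3 is true
Combine:
[1.1.1.1] false → true (antecedent false ⇒ implication holds) = true
[1.1.1.2.1] true AND true = true
[1.1.1.2] NOT true = false
[1.1.1] true OR false = true
[1.1] NOT true = false
[1.2.2] true AND false = false
[1.2.3] false AND true = false
[1.2] false AND false AND false = false
[1] false AND false = false
[2.1.1.1.1.1] false AND false = false
[2.1.1.1.1] NOT false = true
[2.1.1.1] NOT true = false
[2.1.1] NOT false = true
[2.1.2.1] true → true = true
[2.1.2] NOT true = false
[2.1] true OR false = true
[2.2.1.2] true AND true = true
[2.2.1.3] true → true = true
[2.2.1] true AND true AND true = true
[2.2] NOT true = false
[2] true AND false = false
[root] false OR false = false
Overall: false → denied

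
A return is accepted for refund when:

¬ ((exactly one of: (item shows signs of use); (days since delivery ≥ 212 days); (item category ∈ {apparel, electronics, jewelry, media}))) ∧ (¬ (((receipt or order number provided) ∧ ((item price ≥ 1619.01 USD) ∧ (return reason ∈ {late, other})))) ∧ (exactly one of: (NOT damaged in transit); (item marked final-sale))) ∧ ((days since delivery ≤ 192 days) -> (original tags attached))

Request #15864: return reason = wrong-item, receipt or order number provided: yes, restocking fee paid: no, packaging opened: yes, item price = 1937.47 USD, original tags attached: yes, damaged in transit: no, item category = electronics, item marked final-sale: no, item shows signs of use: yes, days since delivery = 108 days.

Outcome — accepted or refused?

Atomic conditions:
  item shows signs of use: yes → true
  days since delivery ≥ 212 days: 108 ≥ 212 is false
  item category ∈ {apparel, electronics, jewelry, media}: electronics is in the set → true
  receipt or order number provided: yes → true
  item price ≥ 1619.01 USD: 1937.47 ≥ 1619.01 is true
  return reason ∈ {late, other}: wrong-item is not in the set → false
  NOT damaged in transit: no → true
  item marked final-sale: no → false
  days since delivery ≤ 192 days: 108 ≤ 192 is true
  original tags attached: yes → true
Combine:
[1.1] exactly-one(true, false, true) = false
[1] NOT false = true
[2.1.1.2] true AND false = false
[2.1.1] true AND false = false
[2.1] NOT false = true
[2.2] exactly-one(true, false) = true
[2] true AND true = true
[3] true → true = true
[root] true AND true AND true = true
Overall: true → accepted

Accepted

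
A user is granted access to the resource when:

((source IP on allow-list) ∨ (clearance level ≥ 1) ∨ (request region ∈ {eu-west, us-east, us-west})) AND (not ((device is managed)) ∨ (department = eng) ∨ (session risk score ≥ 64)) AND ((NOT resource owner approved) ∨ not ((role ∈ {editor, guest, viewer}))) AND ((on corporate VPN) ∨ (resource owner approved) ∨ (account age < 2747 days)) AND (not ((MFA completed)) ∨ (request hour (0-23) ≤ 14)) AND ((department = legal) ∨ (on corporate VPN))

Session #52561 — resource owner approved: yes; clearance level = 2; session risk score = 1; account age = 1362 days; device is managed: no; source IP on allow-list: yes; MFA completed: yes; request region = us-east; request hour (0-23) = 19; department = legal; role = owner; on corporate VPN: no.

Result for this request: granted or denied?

Atomic conditions:
  source IP on allow-list: yes → true
  clearance level ≥ 1: 2 ≥ 1 is true
  request region ∈ {eu-west, us-east, us-west}: us-east is in the set → true
  device is managed: no → false
  department = eng: legal == eng is false
  session risk score ≥ 64: 1 ≥ 64 is false
  NOT resource owner approved: yes → false
  role ∈ {editor, guest, viewer}: owner is not in the set → false
  on corporate VPN: no → false
  resource owner approved: yes → true
  account age < 2747 days: 1362 < 2747 is true
  MFA completed: yes → true
  request hour (0-23) ≤ 14: 19 ≤ 14 is false
  department = legal: legal == legal is true
Combine:
[1] true OR true OR true = true
[2.1] NOT false = true
[2] true OR false OR false = true
[3.2] NOT false = true
[3] false OR true = true
[4] false OR true OR true = true
[5.1] NOT true = false
[5] false OR false = false
[6] true OR false = true
[root] true AND true AND true AND true AND false AND true = false
Overall: false → denied

Denied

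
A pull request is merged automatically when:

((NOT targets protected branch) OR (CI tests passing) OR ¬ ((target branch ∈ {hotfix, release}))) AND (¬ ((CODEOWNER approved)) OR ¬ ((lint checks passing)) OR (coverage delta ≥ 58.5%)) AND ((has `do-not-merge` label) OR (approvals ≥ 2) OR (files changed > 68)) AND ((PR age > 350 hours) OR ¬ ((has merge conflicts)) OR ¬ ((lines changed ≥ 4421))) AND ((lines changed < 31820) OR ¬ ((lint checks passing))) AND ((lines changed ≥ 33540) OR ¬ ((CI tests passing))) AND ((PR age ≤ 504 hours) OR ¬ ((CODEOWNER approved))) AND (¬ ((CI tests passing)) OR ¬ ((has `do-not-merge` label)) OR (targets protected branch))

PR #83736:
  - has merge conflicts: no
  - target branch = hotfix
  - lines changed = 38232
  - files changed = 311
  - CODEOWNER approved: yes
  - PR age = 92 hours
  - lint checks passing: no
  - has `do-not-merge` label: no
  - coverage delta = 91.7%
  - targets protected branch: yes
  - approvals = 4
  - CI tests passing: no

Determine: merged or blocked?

Atomic conditions:
  NOT targets protected branch: yes → false
  CI tests passing: no → false
  target branch ∈ {hotfix, release}: hotfix is in the set → true
  CODEOWNER approved: yes → true
  lint checks passing: no → false
  coverage delta ≥ 58.5%: 91.7 ≥ 58.5 is true
  has `do-not-merge` label: no → false
  approvals ≥ 2: 4 ≥ 2 is true
  files changed > 68: 311 > 68 is true
  PR age > 350 hours: 92 > 350 is false
  has merge conflicts: no → false
  lines changed ≥ 4421: 38232 ≥ 4421 is true
  lines changed < 31820: 38232 < 31820 is false
  lines changed ≥ 33540: 38232 ≥ 33540 is true
  PR age ≤ 504 hours: 92 ≤ 504 is true
  targets protected branch: yes → true
Combine:
[1.3] NOT true = false
[1] false OR false OR false = false
[2.1] NOT true = false
[2.2] NOT false = true
[2] false OR true OR true = true
[3] false OR true OR true = true
[4.2] NOT false = true
[4.3] NOT true = false
[4] false OR true OR false = true
[5.2] NOT false = true
[5] false OR true = true
[6.2] NOT false = true
[6] true OR true = true
[7.2] NOT true = false
[7] true OR false = true
[8.1] NOT false = true
[8.2] NOT false = true
[8] true OR true OR true = true
[root] false AND true AND true AND true AND true AND true AND true AND true = false
Overall: false → blocked

Blocked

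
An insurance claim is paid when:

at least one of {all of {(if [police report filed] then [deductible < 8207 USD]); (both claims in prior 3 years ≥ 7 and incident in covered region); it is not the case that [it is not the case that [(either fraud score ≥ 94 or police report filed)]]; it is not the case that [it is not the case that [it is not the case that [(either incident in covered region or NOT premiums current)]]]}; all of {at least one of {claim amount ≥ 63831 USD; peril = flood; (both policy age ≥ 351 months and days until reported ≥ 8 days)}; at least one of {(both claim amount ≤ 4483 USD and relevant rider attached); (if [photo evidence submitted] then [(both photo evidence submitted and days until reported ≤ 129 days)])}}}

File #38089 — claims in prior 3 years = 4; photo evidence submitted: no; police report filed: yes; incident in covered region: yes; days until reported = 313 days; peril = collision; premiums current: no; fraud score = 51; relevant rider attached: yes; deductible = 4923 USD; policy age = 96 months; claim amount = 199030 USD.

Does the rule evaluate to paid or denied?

Paid

Atomic conditions:
  police report filed: yes → true
  deductible < 8207 USD: 4923 < 8207 is true
  claims in prior 3 years ≥ 7: 4 ≥ 7 is false
  incident in covered region: yes → true
  fraud score ≥ 94: 51 ≥ 94 is false
  NOT premiums current: no → true
  claim amount ≥ 63831 USD: 199030 ≥ 63831 is true
  peril = flood: collision == flood is false
  policy age ≥ 351 months: 96 ≥ 351 is false
  days until reported ≥ 8 days: 313 ≥ 8 is true
  claim amount ≤ 4483 USD: 199030 ≤ 4483 is false
  relevant rider attached: yes → true
  photo evidence submitted: no → false
  days until reported ≤ 129 days: 313 ≤ 129 is false
Combine:
[1.1] true → true = true
[1.2] false AND true = false
[1.3.1.1] false OR true = true
[1.3.1] NOT true = false
[1.3] NOT false = true
[1.4.1.1.1] true OR true = true
[1.4.1.1] NOT true = false
[1.4.1] NOT false = true
[1.4] NOT true = false
[1] true AND false AND true AND false = false
[2.1.3] false AND true = false
[2.1] true OR false OR false = true
[2.2.1] false AND true = false
[2.2.2.2] false AND false = false
[2.2.2] false → false (antecedent false ⇒ implication holds) = true
[2.2] false OR true = true
[2] true AND true = true
[root] false OR true = true
Overall: true → paid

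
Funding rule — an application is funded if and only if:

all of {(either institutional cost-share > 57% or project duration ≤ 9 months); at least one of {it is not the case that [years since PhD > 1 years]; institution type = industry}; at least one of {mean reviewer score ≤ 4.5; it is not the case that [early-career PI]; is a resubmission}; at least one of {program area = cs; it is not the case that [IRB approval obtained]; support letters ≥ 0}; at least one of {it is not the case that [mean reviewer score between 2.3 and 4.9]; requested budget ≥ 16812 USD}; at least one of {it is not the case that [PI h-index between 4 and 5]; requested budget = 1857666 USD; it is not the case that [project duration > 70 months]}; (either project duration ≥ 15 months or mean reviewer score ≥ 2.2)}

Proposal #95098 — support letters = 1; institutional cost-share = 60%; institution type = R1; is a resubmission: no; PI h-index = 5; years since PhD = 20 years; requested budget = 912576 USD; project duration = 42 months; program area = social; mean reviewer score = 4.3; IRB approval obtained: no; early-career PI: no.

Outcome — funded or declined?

Atomic conditions:
  institutional cost-share > 57%: 60 > 57 is true
  project duration ≤ 9 months: 42 ≤ 9 is false
  years since PhD > 1 years: 20 > 1 is true
  institution type = industry: R1 == industry is false
  mean reviewer score ≤ 4.5: 4.3 ≤ 4.5 is true
  early-career PI: no → false
  is a resubmission: no → false
  program area = cs: social == cs is false
  IRB approval obtained: no → false
  support letters ≥ 0: 1 ≥ 0 is true
  mean reviewer score between 2.3 and 4.9: 4.3 in [2.3, 4.9] is true
  requested budget ≥ 16812 USD: 912576 ≥ 16812 is true
  PI h-index between 4 and 5: 5 in [4, 5] is true
  requested budget = 1857666 USD: 912576 == 1857666 is false
  project duration > 70 months: 42 > 70 is false
  project duration ≥ 15 months: 42 ≥ 15 is true
  mean reviewer score ≥ 2.2: 4.3 ≥ 2.2 is true
Combine:
[1] true OR false = true
[2.1] NOT true = false
[2] false OR false = false
[3.2] NOT false = true
[3] true OR true OR false = true
[4.2] NOT false = true
[4] false OR true OR true = true
[5.1] NOT true = false
[5] false OR true = true
[6.1] NOT true = false
[6.3] NOT false = true
[6] false OR false OR true = true
[7] true OR true = true
[root] true AND false AND true AND true AND true AND true AND true = false
Overall: false → declined

Declined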